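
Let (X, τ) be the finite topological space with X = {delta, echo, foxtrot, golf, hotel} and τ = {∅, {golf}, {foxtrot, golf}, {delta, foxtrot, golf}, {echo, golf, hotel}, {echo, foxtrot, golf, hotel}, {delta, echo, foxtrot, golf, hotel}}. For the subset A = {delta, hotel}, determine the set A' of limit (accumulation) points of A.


A' = {echo}

For each x ∈ X, list the open sets U ∈ τ with x ∈ U, then check whether U ∩ (A ∖ {x}) ≠ ∅ for every such U.
  x = delta: open {delta, foxtrot, golf} ∋ x has {delta, foxtrot, golf} ∩ (A ∖ {delta}) = ∅, so x is NOT a limit point.
  x = echo: opens ∋ x are {echo, golf, hotel}, {echo, foxtrot, golf, hotel}, {delta, echo, foxtrot, golf, hotel}; each meets A ∖ {echo}, so x IS a limit point.
  x = foxtrot: open {foxtrot, golf} ∋ x has {foxtrot, golf} ∩ (A ∖ {foxtrot}) = ∅, so x is NOT a limit point.
  x = golf: open {golf} ∋ x has {golf} ∩ (A ∖ {golf}) = ∅, so x is NOT a limit point.
  x = hotel: open {echo, golf, hotel} ∋ x has {echo, golf, hotel} ∩ (A ∖ {hotel}) = ∅, so x is NOT a limit point.
Collecting: A' = {echo}.


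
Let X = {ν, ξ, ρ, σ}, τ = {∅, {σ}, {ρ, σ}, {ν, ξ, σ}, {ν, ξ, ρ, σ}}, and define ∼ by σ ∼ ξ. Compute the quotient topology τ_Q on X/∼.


X/∼ = {[ν], [ξ=σ], [ρ]}; |τ_Q| = 3.

Equivalence classes: [ν], [ξ=σ], [ρ].
Quotient map π: X → X/∼ sends ν ↦ [ν], ξ ↦ [ξ=σ], ρ ↦ [ρ], σ ↦ [ξ=σ].
For each subset V ⊆ X/∼, compute π^{-1}(V) ⊆ X and check whether π^{-1}(V) ∈ τ. V is open in τ_Q iff π^{-1}(V) ∈ τ.
  V = {}: π^{-1}(V) = ∅ ∈ τ ✓.
  V = {[ν]}: π^{-1}(V) = {ν} ∉ τ ✗.
  V = {[ξ=σ]}: π^{-1}(V) = {ξ, σ} ∉ τ ✗.
  V = {[ν], [ξ=σ]}: π^{-1}(V) = {ν, ξ, σ} ∈ τ ✓.
  V = {[ρ]}: π^{-1}(V) = {ρ} ∉ τ ✗.
  V = {[ν], [ρ]}: π^{-1}(V) = {ν, ρ} ∉ τ ✗.
  V = {[ξ=σ], [ρ]}: π^{-1}(V) = {ξ, ρ, σ} ∉ τ ✗.
  V = {[ν], [ξ=σ], [ρ]}: π^{-1}(V) = {ν, ξ, ρ, σ} ∈ τ ✓.
Open sets in the quotient: τ_Q = {{}, {[ν], [ξ=σ]}, {[ν], [ξ=σ], [ρ]}} (3 elements).


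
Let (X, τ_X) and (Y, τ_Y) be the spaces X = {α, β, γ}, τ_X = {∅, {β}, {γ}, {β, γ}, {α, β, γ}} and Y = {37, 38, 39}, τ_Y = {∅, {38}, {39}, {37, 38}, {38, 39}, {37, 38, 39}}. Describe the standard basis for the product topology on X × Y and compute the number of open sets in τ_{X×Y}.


Basis B = {∅ × ∅, {β} × {38}, {β} × {39}, {γ} × {38}, {γ} × {39}, {β} × {37, 38}, {β} × {38, 39}, {β, γ} × {38}, {β, γ} × {39}, {γ} × {37, 38}, {γ} × {38, 39}, {α, β, γ} × {38}, {α, β, γ} × {39}, {β} × {37, 38, 39}, {γ} × {37, 38, 39}, {β, γ} × {37, 38}, {β, γ} × {38, 39}, {α, β, γ} × {37, 38}, {α, β, γ} × {38, 39}, {β, γ} × {37, 38, 39}, {α, β, γ} × {37, 38, 39}}; |τ_{X×Y}| = 70.

Enumerate products U × V with U ∈ τ_X, V ∈ τ_Y (deduplicated):
  ∅ × ∅ = {} (∅)
  {β} × {38} = {(β,38)}
  {β} × {39} = {(β,39)}
  {γ} × {38} = {(γ,38)}
  {γ} × {39} = {(γ,39)}
  {β} × {37, 38} = {(β,37), (β,38)}
  {β} × {38, 39} = {(β,38), (β,39)}
  {β, γ} × {38} = {(β,38), (γ,38)}
  {β, γ} × {39} = {(β,39), (γ,39)}
  {γ} × {37, 38} = {(γ,37), (γ,38)}
  {γ} × {38, 39} = {(γ,38), (γ,39)}
  {α, β, γ} × {38} = {(α,38), (β,38), (γ,38)}
  {α, β, γ} × {39} = {(α,39), (β,39), (γ,39)}
  {β} × {37, 38, 39} = {(β,37), (β,38), (β,39)}
  {γ} × {37, 38, 39} = {(γ,37), (γ,38), (γ,39)}
  {β, γ} × {37, 38} = {(β,37), (β,38), (γ,37), (γ,38)}
  {β, γ} × {38, 39} = {(β,38), (β,39), (γ,38), (γ,39)}
  {α, β, γ} × {37, 38} = {(α,37), (α,38), (β,37), (β,38), (γ,37), (γ,38)}
  {α, β, γ} × {38, 39} = {(α,38), (α,39), (β,38), (β,39), (γ,38), (γ,39)}
  {β, γ} × {37, 38, 39} = {(β,37), (β,38), (β,39), (γ,37), (γ,38), (γ,39)}
  {α, β, γ} × {37, 38, 39} = {(α,37), (α,38), (α,39), (β,37), (β,38), (β,39), (γ,37), (γ,38), (γ,39)}
These 21 distinct sets form the basis B.
Close under arbitrary unions to get τ_{X×Y}; counting gives |τ_{X×Y}| = 70.


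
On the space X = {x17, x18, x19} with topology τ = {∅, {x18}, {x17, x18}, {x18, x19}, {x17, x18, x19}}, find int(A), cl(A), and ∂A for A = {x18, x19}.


int(A) = {x18, x19}, cl(A) = {x17, x18, x19}, ∂A = {x17}.

Closed sets in (X, τ) are complements of opens:
  closed(X, τ) = {∅, {x17}, {x19}, {x17, x19}, {x17, x18, x19}}.
int(A) = ⋃ {U ∈ τ : U ⊆ A}. Opens contained in A: ∅, {x18}, {x18, x19}.
Taking the union of these: int(A) = {x18, x19}.
cl(A) = ⋂ {C closed : A ⊆ C}. Closed sets containing A: {x17, x18, x19}.
Intersecting these: cl(A) = {x17, x18, x19}.
∂A = cl(A) ∖ int(A) = {x17, x18, x19} ∖ {x18, x19} = {x17}.


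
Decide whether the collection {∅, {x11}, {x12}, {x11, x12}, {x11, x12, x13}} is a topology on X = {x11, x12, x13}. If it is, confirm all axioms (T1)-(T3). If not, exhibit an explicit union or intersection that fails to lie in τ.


τ IS a topology on X.

Axiom (T1): ∅ ∈ τ? Yes; X ∈ τ? Yes.
Axiom (T2/T3): check pairwise unions and intersections of members of τ.
All pairwise intersections and unions checked — each lies in τ. Therefore τ satisfies (T1), (T2), (T3): it IS a topology on X.


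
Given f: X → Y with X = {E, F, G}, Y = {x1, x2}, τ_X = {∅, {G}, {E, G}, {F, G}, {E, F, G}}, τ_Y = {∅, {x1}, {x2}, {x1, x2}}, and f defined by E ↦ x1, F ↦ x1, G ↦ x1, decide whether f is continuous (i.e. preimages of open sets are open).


f IS continuous.

Compute f^{-1}(U) for each U ∈ τ_Y:
  U = ∅: f^{-1}(U) = ∅ ∈ τ_X ✓.
  U = {x1}: f^{-1}(U) = {E, F, G} ∈ τ_X ✓.
  U = {x2}: f^{-1}(U) = ∅ ∈ τ_X ✓.
  U = {x1, x2}: f^{-1}(U) = {E, F, G} ∈ τ_X ✓.
Every preimage lies in τ_X, so f IS continuous.


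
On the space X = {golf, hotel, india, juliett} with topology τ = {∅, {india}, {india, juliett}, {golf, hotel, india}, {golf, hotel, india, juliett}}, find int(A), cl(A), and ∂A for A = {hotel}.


int(A) = ∅, cl(A) = {golf, hotel}, ∂A = {golf, hotel}.

Closed sets in (X, τ) are complements of opens:
  closed(X, τ) = {∅, {juliett}, {golf, hotel}, {golf, hotel, juliett}, {golf, hotel, india, juliett}}.
int(A) = ⋃ {U ∈ τ : U ⊆ A}. Opens contained in A: ∅.
Taking the union of these: int(A) = ∅.
cl(A) = ⋂ {C closed : A ⊆ C}. Closed sets containing A: {golf, hotel}, {golf, hotel, juliett}, {golf, hotel, india, juliett}.
Intersecting these: cl(A) = {golf, hotel}.
∂A = cl(A) ∖ int(A) = {golf, hotel} ∖ ∅ = {golf, hotel}.


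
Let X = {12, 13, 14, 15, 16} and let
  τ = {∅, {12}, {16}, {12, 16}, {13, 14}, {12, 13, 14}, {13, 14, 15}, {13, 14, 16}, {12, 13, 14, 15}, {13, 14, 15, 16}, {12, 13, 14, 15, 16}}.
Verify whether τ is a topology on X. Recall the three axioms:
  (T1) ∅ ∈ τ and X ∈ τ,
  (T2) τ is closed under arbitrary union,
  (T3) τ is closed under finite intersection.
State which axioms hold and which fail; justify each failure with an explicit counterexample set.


τ is NOT a topology on X.

Axiom (T1): ∅ ∈ τ? Yes; X ∈ τ? Yes.
Axiom (T2/T3): check pairwise unions and intersections of members of τ.
Counterexample for (T2): {12} ∪ {13, 14, 16} = {12, 13, 14, 16} ∉ τ. Therefore τ is NOT a topology.


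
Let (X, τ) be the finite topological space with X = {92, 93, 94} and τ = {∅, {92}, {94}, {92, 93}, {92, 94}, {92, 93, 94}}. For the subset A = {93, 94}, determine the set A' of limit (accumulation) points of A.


A' = ∅

For each x ∈ X, list the open sets U ∈ τ with x ∈ U, then check whether U ∩ (A ∖ {x}) ≠ ∅ for every such U.
  x = 92: open {92} ∋ x has {92} ∩ (A ∖ {92}) = ∅, so x is NOT a limit point.
  x = 93: open {92, 93} ∋ x has {92, 93} ∩ (A ∖ {93}) = ∅, so x is NOT a limit point.
  x = 94: open {94} ∋ x has {94} ∩ (A ∖ {94}) = ∅, so x is NOT a limit point.
Collecting: A' = ∅.


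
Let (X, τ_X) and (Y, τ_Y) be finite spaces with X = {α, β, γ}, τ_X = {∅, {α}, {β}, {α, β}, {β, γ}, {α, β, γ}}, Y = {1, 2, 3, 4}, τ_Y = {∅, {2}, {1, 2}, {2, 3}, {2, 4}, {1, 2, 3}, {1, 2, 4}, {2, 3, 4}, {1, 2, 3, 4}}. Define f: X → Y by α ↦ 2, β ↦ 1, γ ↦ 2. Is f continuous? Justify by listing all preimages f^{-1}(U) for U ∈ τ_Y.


f is NOT continuous.

Compute f^{-1}(U) for each U ∈ τ_Y:
  U = ∅: f^{-1}(U) = ∅ ∈ τ_X ✓.
  U = {2}: f^{-1}(U) = {α, γ} ∉ τ_X ✗.
  U = {1, 2}: f^{-1}(U) = {α, β, γ} ∈ τ_X ✓.
  U = {2, 3}: f^{-1}(U) = {α, γ} ∉ τ_X ✗.
  U = {2, 4}: f^{-1}(U) = {α, γ} ∉ τ_X ✗.
  U = {1, 2, 3}: f^{-1}(U) = {α, β, γ} ∈ τ_X ✓.
  U = {1, 2, 4}: f^{-1}(U) = {α, β, γ} ∈ τ_X ✓.
  U = {2, 3, 4}: f^{-1}(U) = {α, γ} ∉ τ_X ✗.
  U = {1, 2, 3, 4}: f^{-1}(U) = {α, β, γ} ∈ τ_X ✓.
Found U = {2} with f^{-1}(U) = {α, γ} not in τ_X. Therefore f is NOT continuous.


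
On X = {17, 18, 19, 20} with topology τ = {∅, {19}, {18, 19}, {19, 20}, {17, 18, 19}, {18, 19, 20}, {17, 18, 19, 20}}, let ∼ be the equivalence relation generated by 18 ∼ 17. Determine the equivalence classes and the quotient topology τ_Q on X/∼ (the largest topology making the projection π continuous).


X/∼ = {[17=18], [19], [20]}; |τ_Q| = 5.

Equivalence classes: [17=18], [19], [20].
Quotient map π: X → X/∼ sends 17 ↦ [17=18], 18 ↦ [17=18], 19 ↦ [19], 20 ↦ [20].
For each subset V ⊆ X/∼, compute π^{-1}(V) ⊆ X and check whether π^{-1}(V) ∈ τ. V is open in τ_Q iff π^{-1}(V) ∈ τ.
  V = {}: π^{-1}(V) = ∅ ∈ τ ✓.
  V = {[17=18]}: π^{-1}(V) = {17, 18} ∉ τ ✗.
  V = {[19]}: π^{-1}(V) = {19} ∈ τ ✓.
  V = {[17=18], [19]}: π^{-1}(V) = {17, 18, 19} ∈ τ ✓.
  V = {[20]}: π^{-1}(V) = {20} ∉ τ ✗.
  V = {[17=18], [20]}: π^{-1}(V) = {17, 18, 20} ∉ τ ✗.
  V = {[19], [20]}: π^{-1}(V) = {19, 20} ∈ τ ✓.
  V = {[17=18], [19], [20]}: π^{-1}(V) = {17, 18, 19, 20} ∈ τ ✓.
Open sets in the quotient: τ_Q = {{}, {[19]}, {[17=18], [19]}, {[19], [20]}, {[17=18], [19], [20]}} (5 elements).


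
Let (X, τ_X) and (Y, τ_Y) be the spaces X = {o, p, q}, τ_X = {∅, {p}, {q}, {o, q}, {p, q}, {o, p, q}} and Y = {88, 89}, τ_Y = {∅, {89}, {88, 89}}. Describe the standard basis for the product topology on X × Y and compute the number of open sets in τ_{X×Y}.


Basis B = {∅ × ∅, {p} × {89}, {q} × {89}, {o, q} × {89}, {p} × {88, 89}, {p, q} × {89}, {q} × {88, 89}, {o, p, q} × {89}, {o, q} × {88, 89}, {p, q} × {88, 89}, {o, p, q} × {88, 89}}; |τ_{X×Y}| = 18.

Enumerate products U × V with U ∈ τ_X, V ∈ τ_Y (deduplicated):
  ∅ × ∅ = {} (∅)
  {p} × {89} = {(p,89)}
  {q} × {89} = {(q,89)}
  {o, q} × {89} = {(o,89), (q,89)}
  {p} × {88, 89} = {(p,88), (p,89)}
  {p, q} × {89} = {(p,89), (q,89)}
  {q} × {88, 89} = {(q,88), (q,89)}
  {o, p, q} × {89} = {(o,89), (p,89), (q,89)}
  {o, q} × {88, 89} = {(o,88), (o,89), (q,88), (q,89)}
  {p, q} × {88, 89} = {(p,88), (p,89), (q,88), (q,89)}
  {o, p, q} × {88, 89} = {(o,88), (o,89), (p,88), (p,89), (q,88), (q,89)}
These 11 distinct sets form the basis B.
Close under arbitrary unions to get τ_{X×Y}; counting gives |τ_{X×Y}| = 18.


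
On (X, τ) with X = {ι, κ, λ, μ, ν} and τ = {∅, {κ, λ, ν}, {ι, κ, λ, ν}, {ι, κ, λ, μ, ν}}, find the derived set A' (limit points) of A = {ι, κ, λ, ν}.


A' = {ι, κ, λ, μ, ν}

For each x ∈ X, list the open sets U ∈ τ with x ∈ U, then check whether U ∩ (A ∖ {x}) ≠ ∅ for every such U.
  x = ι: opens ∋ x are {ι, κ, λ, ν}, {ι, κ, λ, μ, ν}; each meets A ∖ {ι}, so x IS a limit point.
  x = κ: opens ∋ x are {κ, λ, ν}, {ι, κ, λ, ν}, {ι, κ, λ, μ, ν}; each meets A ∖ {κ}, so x IS a limit point.
  x = λ: opens ∋ x are {κ, λ, ν}, {ι, κ, λ, ν}, {ι, κ, λ, μ, ν}; each meets A ∖ {λ}, so x IS a limit point.
  x = μ: opens ∋ x are {ι, κ, λ, μ, ν}; each meets A ∖ {μ}, so x IS a limit point.
  x = ν: opens ∋ x are {κ, λ, ν}, {ι, κ, λ, ν}, {ι, κ, λ, μ, ν}; each meets A ∖ {ν}, so x IS a limit point.
Collecting: A' = {ι, κ, λ, μ, ν}.


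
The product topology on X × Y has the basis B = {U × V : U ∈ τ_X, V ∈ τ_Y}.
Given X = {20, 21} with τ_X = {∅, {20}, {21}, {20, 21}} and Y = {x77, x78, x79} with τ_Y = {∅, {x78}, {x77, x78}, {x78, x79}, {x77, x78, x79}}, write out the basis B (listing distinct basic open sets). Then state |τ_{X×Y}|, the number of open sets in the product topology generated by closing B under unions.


Basis B = {∅ × ∅, {20} × {x78}, {21} × {x78}, {20} × {x77, x78}, {20} × {x78, x79}, {20, 21} × {x78}, {21} × {x77, x78}, {21} × {x78, x79}, {20} × {x77, x78, x79}, {21} × {x77, x78, x79}, {20, 21} × {x77, x78}, {20, 21} × {x78, x79}, {20, 21} × {x77, x78, x79}}; |τ_{X×Y}| = 25.

Enumerate products U × V with U ∈ τ_X, V ∈ τ_Y (deduplicated):
  ∅ × ∅ = {} (∅)
  {20} × {x78} = {(20,x78)}
  {21} × {x78} = {(21,x78)}
  {20} × {x77, x78} = {(20,x77), (20,x78)}
  {20} × {x78, x79} = {(20,x78), (20,x79)}
  {20, 21} × {x78} = {(20,x78), (21,x78)}
  {21} × {x77, x78} = {(21,x77), (21,x78)}
  {21} × {x78, x79} = {(21,x78), (21,x79)}
  {20} × {x77, x78, x79} = {(20,x77), (20,x78), (20,x79)}
  {21} × {x77, x78, x79} = {(21,x77), (21,x78), (21,x79)}
  {20, 21} × {x77, x78} = {(20,x77), (20,x78), (21,x77), (21,x78)}
  {20, 21} × {x78, x79} = {(20,x78), (20,x79), (21,x78), (21,x79)}
  {20, 21} × {x77, x78, x79} = {(20,x77), (20,x78), (20,x79), (21,x77), (21,x78), (21,x79)}
These 13 distinct sets form the basis B.
Close under arbitrary unions to get τ_{X×Y}; counting gives |τ_{X×Y}| = 25.


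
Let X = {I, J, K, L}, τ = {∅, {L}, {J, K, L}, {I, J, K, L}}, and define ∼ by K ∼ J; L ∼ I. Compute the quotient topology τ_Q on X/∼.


X/∼ = {[I=L], [J=K]}; |τ_Q| = 2.

Equivalence classes: [I=L], [J=K].
Quotient map π: X → X/∼ sends I ↦ [I=L], J ↦ [J=K], K ↦ [J=K], L ↦ [I=L].
For each subset V ⊆ X/∼, compute π^{-1}(V) ⊆ X and check whether π^{-1}(V) ∈ τ. V is open in τ_Q iff π^{-1}(V) ∈ τ.
  V = {}: π^{-1}(V) = ∅ ∈ τ ✓.
  V = {[I=L]}: π^{-1}(V) = {I, L} ∉ τ ✗.
  V = {[J=K]}: π^{-1}(V) = {J, K} ∉ τ ✗.
  V = {[I=L], [J=K]}: π^{-1}(V) = {I, J, K, L} ∈ τ ✓.
Open sets in the quotient: τ_Q = {{}, {[I=L], [J=K]}} (2 elements).


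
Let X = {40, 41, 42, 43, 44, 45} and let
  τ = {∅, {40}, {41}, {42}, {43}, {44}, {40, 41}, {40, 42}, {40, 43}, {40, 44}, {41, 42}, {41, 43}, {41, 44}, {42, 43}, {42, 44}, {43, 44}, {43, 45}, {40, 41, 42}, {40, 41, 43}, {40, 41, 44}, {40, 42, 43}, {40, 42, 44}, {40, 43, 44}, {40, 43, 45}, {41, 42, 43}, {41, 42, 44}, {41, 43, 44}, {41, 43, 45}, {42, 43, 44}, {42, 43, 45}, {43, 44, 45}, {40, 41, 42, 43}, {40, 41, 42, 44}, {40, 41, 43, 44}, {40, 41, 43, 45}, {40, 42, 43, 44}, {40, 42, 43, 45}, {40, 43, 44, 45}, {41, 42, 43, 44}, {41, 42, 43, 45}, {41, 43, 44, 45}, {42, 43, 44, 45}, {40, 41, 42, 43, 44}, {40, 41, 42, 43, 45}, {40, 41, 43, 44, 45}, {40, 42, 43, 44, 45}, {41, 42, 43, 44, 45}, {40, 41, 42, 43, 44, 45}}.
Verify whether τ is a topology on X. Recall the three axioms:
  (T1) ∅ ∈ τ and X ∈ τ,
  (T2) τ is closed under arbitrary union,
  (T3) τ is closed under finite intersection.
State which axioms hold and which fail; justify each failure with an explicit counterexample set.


τ IS a topology on X.

Axiom (T1): ∅ ∈ τ? Yes; X ∈ τ? Yes.
Axiom (T2/T3): check pairwise unions and intersections of members of τ.
All pairwise intersections and unions checked — each lies in τ. Therefore τ satisfies (T1), (T2), (T3): it IS a topology on X.


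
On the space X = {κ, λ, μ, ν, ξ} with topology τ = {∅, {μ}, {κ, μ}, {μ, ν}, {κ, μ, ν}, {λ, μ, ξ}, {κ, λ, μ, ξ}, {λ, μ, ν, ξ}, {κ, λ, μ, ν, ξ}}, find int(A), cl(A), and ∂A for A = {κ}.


int(A) = ∅, cl(A) = {κ}, ∂A = {κ}.

Closed sets in (X, τ) are complements of opens:
  closed(X, τ) = {∅, {κ}, {ν}, {κ, ν}, {λ, ξ}, {κ, λ, ξ}, {λ, ν, ξ}, {κ, λ, ν, ξ}, {κ, λ, μ, ν, ξ}}.
int(A) = ⋃ {U ∈ τ : U ⊆ A}. Opens contained in A: ∅.
Taking the union of these: int(A) = ∅.
cl(A) = ⋂ {C closed : A ⊆ C}. Closed sets containing A: {κ}, {κ, ν}, {κ, λ, ξ}, {κ, λ, ν, ξ}, {κ, λ, μ, ν, ξ}.
Intersecting these: cl(A) = {κ}.
∂A = cl(A) ∖ int(A) = {κ} ∖ ∅ = {κ}.


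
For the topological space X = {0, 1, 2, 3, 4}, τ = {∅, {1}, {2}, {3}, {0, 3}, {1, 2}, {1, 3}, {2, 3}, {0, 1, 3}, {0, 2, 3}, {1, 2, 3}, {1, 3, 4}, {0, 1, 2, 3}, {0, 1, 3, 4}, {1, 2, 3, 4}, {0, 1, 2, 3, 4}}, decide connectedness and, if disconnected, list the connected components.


(X, τ) is disconnected; components = [{2}, {0, 1, 3, 4}].

Find clopen sets (U ∈ τ with X ∖ U ∈ τ):
  U = ∅, X ∖ U = {0, 1, 2, 3, 4} — both open, so U is clopen.
  U = {2}, X ∖ U = {0, 1, 3, 4} — both open, so U is clopen.
  U = {0, 1, 3, 4}, X ∖ U = {2} — both open, so U is clopen.
  U = {0, 1, 2, 3, 4}, X ∖ U = ∅ — both open, so U is clopen.
Nontrivial clopen(s) exist: e.g. {2}. So (X, τ) is disconnected.
Compute connected components by grouping points that agree on all clopens:
  component: {2}
  component: {0, 1, 3, 4}


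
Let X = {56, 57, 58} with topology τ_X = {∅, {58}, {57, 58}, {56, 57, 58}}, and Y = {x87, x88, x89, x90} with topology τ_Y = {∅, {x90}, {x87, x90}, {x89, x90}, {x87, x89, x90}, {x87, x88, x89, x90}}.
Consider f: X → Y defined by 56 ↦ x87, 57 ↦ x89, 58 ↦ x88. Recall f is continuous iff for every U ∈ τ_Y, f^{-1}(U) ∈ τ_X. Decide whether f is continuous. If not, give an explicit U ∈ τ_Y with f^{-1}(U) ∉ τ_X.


f is NOT continuous.

Compute f^{-1}(U) for each U ∈ τ_Y:
  U = ∅: f^{-1}(U) = ∅ ∈ τ_X ✓.
  U = {x90}: f^{-1}(U) = ∅ ∈ τ_X ✓.
  U = {x87, x90}: f^{-1}(U) = {56} ∉ τ_X ✗.
  U = {x89, x90}: f^{-1}(U) = {57} ∉ τ_X ✗.
  U = {x87, x89, x90}: f^{-1}(U) = {56, 57} ∉ τ_X ✗.
  U = {x87, x88, x89, x90}: f^{-1}(U) = {56, 57, 58} ∈ τ_X ✓.
Found U = {x87, x90} with f^{-1}(U) = {56} not in τ_X. Therefore f is NOT continuous.


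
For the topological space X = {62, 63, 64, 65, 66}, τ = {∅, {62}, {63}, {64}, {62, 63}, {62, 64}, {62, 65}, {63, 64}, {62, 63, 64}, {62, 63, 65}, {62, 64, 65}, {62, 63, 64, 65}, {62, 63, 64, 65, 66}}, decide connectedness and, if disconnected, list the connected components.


(X, τ) is connected.

Find clopen sets (U ∈ τ with X ∖ U ∈ τ):
  U = ∅, X ∖ U = {62, 63, 64, 65, 66} — both open, so U is clopen.
  U = {62, 63, 64, 65, 66}, X ∖ U = ∅ — both open, so U is clopen.
Only trivial clopens (∅ and X) exist, so (X, τ) is connected.
Compute connected components by grouping points that agree on all clopens:
  component: {62, 63, 64, 65, 66}


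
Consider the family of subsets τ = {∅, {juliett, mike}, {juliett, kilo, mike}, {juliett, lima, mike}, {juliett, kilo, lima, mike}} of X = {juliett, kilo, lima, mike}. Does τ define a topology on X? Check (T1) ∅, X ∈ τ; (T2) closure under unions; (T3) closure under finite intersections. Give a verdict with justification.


τ IS a topology on X.

Axiom (T1): ∅ ∈ τ? Yes; X ∈ τ? Yes.
Axiom (T2/T3): check pairwise unions and intersections of members of τ.
All pairwise intersections and unions checked — each lies in τ. Therefore τ satisfies (T1), (T2), (T3): it IS a topology on X.


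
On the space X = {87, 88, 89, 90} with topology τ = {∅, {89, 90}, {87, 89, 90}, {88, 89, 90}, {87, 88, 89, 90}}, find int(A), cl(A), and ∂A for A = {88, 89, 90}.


int(A) = {88, 89, 90}, cl(A) = {87, 88, 89, 90}, ∂A = {87}.

Closed sets in (X, τ) are complements of opens:
  closed(X, τ) = {∅, {87}, {88}, {87, 88}, {87, 88, 89, 90}}.
int(A) = ⋃ {U ∈ τ : U ⊆ A}. Opens contained in A: ∅, {89, 90}, {88, 89, 90}.
Taking the union of these: int(A) = {88, 89, 90}.
cl(A) = ⋂ {C closed : A ⊆ C}. Closed sets containing A: {87, 88, 89, 90}.
Intersecting these: cl(A) = {87, 88, 89, 90}.
∂A = cl(A) ∖ int(A) = {87, 88, 89, 90} ∖ {88, 89, 90} = {87}.


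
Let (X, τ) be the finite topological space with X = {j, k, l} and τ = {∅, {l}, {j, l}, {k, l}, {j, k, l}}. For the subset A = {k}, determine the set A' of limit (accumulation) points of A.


A' = ∅

For each x ∈ X, list the open sets U ∈ τ with x ∈ U, then check whether U ∩ (A ∖ {x}) ≠ ∅ for every such U.
  x = j: open {j, l} ∋ x has {j, l} ∩ (A ∖ {j}) = ∅, so x is NOT a limit point.
  x = k: open {k, l} ∋ x has {k, l} ∩ (A ∖ {k}) = ∅, so x is NOT a limit point.
  x = l: open {l} ∋ x has {l} ∩ (A ∖ {l}) = ∅, so x is NOT a limit point.
Collecting: A' = ∅.


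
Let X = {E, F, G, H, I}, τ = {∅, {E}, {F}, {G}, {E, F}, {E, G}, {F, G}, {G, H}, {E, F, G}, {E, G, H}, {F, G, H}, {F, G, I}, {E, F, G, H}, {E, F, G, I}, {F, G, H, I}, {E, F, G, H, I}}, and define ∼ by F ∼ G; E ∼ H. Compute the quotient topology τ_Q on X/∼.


X/∼ = {[E=H], [F=G], [I]}; |τ_Q| = 5.

Equivalence classes: [E=H], [F=G], [I].
Quotient map π: X → X/∼ sends E ↦ [E=H], F ↦ [F=G], G ↦ [F=G], H ↦ [E=H], I ↦ [I].
For each subset V ⊆ X/∼, compute π^{-1}(V) ⊆ X and check whether π^{-1}(V) ∈ τ. V is open in τ_Q iff π^{-1}(V) ∈ τ.
  V = {}: π^{-1}(V) = ∅ ∈ τ ✓.
  V = {[E=H]}: π^{-1}(V) = {E, H} ∉ τ ✗.
  V = {[F=G]}: π^{-1}(V) = {F, G} ∈ τ ✓.
  V = {[E=H], [F=G]}: π^{-1}(V) = {E, F, G, H} ∈ τ ✓.
  V = {[I]}: π^{-1}(V) = {I} ∉ τ ✗.
  V = {[E=H], [I]}: π^{-1}(V) = {E, H, I} ∉ τ ✗.
  V = {[F=G], [I]}: π^{-1}(V) = {F, G, I} ∈ τ ✓.
  V = {[E=H], [F=G], [I]}: π^{-1}(V) = {E, F, G, H, I} ∈ τ ✓.
Open sets in the quotient: τ_Q = {{}, {[F=G]}, {[E=H], [F=G]}, {[F=G], [I]}, {[E=H], [F=G], [I]}} (5 elements).


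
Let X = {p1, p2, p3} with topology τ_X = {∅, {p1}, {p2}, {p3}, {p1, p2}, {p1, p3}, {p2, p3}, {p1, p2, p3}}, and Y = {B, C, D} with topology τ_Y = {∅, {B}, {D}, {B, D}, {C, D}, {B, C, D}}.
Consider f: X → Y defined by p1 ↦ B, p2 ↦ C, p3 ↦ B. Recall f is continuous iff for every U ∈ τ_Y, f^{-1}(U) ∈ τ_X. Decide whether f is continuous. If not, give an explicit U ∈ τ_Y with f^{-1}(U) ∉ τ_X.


f IS continuous.

Compute f^{-1}(U) for each U ∈ τ_Y:
  U = ∅: f^{-1}(U) = ∅ ∈ τ_X ✓.
  U = {B}: f^{-1}(U) = {p1, p3} ∈ τ_X ✓.
  U = {D}: f^{-1}(U) = ∅ ∈ τ_X ✓.
  U = {B, D}: f^{-1}(U) = {p1, p3} ∈ τ_X ✓.
  U = {C, D}: f^{-1}(U) = {p2} ∈ τ_X ✓.
  U = {B, C, D}: f^{-1}(U) = {p1, p2, p3} ∈ τ_X ✓.
Every preimage lies in τ_X, so f IS continuous.


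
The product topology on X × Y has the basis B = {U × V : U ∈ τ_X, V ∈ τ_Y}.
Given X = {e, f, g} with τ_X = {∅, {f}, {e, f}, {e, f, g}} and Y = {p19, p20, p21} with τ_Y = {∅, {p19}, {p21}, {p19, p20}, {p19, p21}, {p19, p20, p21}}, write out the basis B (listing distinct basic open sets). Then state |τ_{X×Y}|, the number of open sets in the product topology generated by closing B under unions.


Basis B = {∅ × ∅, {f} × {p19}, {f} × {p21}, {e, f} × {p19}, {e, f} × {p21}, {f} × {p19, p20}, {f} × {p19, p21}, {e, f, g} × {p19}, {e, f, g} × {p21}, {f} × {p19, p20, p21}, {e, f} × {p19, p20}, {e, f} × {p19, p21}, {e, f} × {p19, p20, p21}, {e, f, g} × {p19, p20}, {e, f, g} × {p19, p21}, {e, f, g} × {p19, p20, p21}}; |τ_{X×Y}| = 40.

Enumerate products U × V with U ∈ τ_X, V ∈ τ_Y (deduplicated):
  ∅ × ∅ = {} (∅)
  {f} × {p19} = {(f,p19)}
  {f} × {p21} = {(f,p21)}
  {e, f} × {p19} = {(e,p19), (f,p19)}
  {e, f} × {p21} = {(e,p21), (f,p21)}
  {f} × {p19, p20} = {(f,p19), (f,p20)}
  {f} × {p19, p21} = {(f,p19), (f,p21)}
  {e, f, g} × {p19} = {(e,p19), (f,p19), (g,p19)}
  {e, f, g} × {p21} = {(e,p21), (f,p21), (g,p21)}
  {f} × {p19, p20, p21} = {(f,p19), (f,p20), (f,p21)}
  {e, f} × {p19, p20} = {(e,p19), (e,p20), (f,p19), (f,p20)}
  {e, f} × {p19, p21} = {(e,p19), (e,p21), (f,p19), (f,p21)}
  {e, f} × {p19, p20, p21} = {(e,p19), (e,p20), (e,p21), (f,p19), (f,p20), (f,p21)}
  {e, f, g} × {p19, p20} = {(e,p19), (e,p20), (f,p19), (f,p20), (g,p19), (g,p20)}
  {e, f, g} × {p19, p21} = {(e,p19), (e,p21), (f,p19), (f,p21), (g,p19), (g,p21)}
  {e, f, g} × {p19, p20, p21} = {(e,p19), (e,p20), (e,p21), (f,p19), (f,p20), (f,p21), (g,p19), (g,p20), (g,p21)}
These 16 distinct sets form the basis B.
Close under arbitrary unions to get τ_{X×Y}; counting gives |τ_{X×Y}| = 40.


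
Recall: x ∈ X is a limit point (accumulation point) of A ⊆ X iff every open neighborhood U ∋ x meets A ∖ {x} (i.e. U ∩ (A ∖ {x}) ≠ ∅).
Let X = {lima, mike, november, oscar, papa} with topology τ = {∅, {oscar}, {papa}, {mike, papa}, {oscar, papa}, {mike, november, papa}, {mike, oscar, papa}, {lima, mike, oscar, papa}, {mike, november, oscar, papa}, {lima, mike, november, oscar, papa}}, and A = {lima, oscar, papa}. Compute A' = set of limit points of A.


A' = {lima, mike, november}

For each x ∈ X, list the open sets U ∈ τ with x ∈ U, then check whether U ∩ (A ∖ {x}) ≠ ∅ for every such U.
  x = lima: opens ∋ x are {lima, mike, oscar, papa}, {lima, mike, november, oscar, papa}; each meets A ∖ {lima}, so x IS a limit point.
  x = mike: opens ∋ x are {mike, papa}, {mike, november, papa}, {mike, oscar, papa}, {lima, mike, oscar, papa}, {mike, november, oscar, papa}, {lima, mike, november, oscar, papa}; each meets A ∖ {mike}, so x IS a limit point.
  x = november: opens ∋ x are {mike, november, papa}, {mike, november, oscar, papa}, {lima, mike, november, oscar, papa}; each meets A ∖ {november}, so x IS a limit point.
  x = oscar: open {oscar} ∋ x has {oscar} ∩ (A ∖ {oscar}) = ∅, so x is NOT a limit point.
  x = papa: open {papa} ∋ x has {papa} ∩ (A ∖ {papa}) = ∅, so x is NOT a limit point.
Collecting: A' = {lima, mike, november}.


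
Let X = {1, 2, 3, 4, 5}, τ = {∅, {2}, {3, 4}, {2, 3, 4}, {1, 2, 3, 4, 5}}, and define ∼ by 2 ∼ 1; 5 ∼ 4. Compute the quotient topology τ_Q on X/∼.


X/∼ = {[1=2], [3], [4=5]}; |τ_Q| = 2.

Equivalence classes: [1=2], [3], [4=5].
Quotient map π: X → X/∼ sends 1 ↦ [1=2], 2 ↦ [1=2], 3 ↦ [3], 4 ↦ [4=5], 5 ↦ [4=5].
For each subset V ⊆ X/∼, compute π^{-1}(V) ⊆ X and check whether π^{-1}(V) ∈ τ. V is open in τ_Q iff π^{-1}(V) ∈ τ.
  V = {}: π^{-1}(V) = ∅ ∈ τ ✓.
  V = {[1=2]}: π^{-1}(V) = {1, 2} ∉ τ ✗.
  V = {[3]}: π^{-1}(V) = {3} ∉ τ ✗.
  V = {[1=2], [3]}: π^{-1}(V) = {1, 2, 3} ∉ τ ✗.
  V = {[4=5]}: π^{-1}(V) = {4, 5} ∉ τ ✗.
  V = {[1=2], [4=5]}: π^{-1}(V) = {1, 2, 4, 5} ∉ τ ✗.
  V = {[3], [4=5]}: π^{-1}(V) = {3, 4, 5} ∉ τ ✗.
  V = {[1=2], [3], [4=5]}: π^{-1}(V) = {1, 2, 3, 4, 5} ∈ τ ✓.
Open sets in the quotient: τ_Q = {{}, {[1=2], [3], [4=5]}} (2 elements).


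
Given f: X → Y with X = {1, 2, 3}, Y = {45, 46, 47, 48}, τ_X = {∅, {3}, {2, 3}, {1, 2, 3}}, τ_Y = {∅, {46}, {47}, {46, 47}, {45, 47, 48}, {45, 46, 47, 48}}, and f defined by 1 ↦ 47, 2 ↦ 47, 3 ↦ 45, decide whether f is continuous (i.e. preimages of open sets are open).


f is NOT continuous.

Compute f^{-1}(U) for each U ∈ τ_Y:
  U = ∅: f^{-1}(U) = ∅ ∈ τ_X ✓.
  U = {46}: f^{-1}(U) = ∅ ∈ τ_X ✓.
  U = {47}: f^{-1}(U) = {1, 2} ∉ τ_X ✗.
  U = {46, 47}: f^{-1}(U) = {1, 2} ∉ τ_X ✗.
  U = {45, 47, 48}: f^{-1}(U) = {1, 2, 3} ∈ τ_X ✓.
  U = {45, 46, 47, 48}: f^{-1}(U) = {1, 2, 3} ∈ τ_X ✓.
Found U = {47} with f^{-1}(U) = {1, 2} not in τ_X. Therefore f is NOT continuous.


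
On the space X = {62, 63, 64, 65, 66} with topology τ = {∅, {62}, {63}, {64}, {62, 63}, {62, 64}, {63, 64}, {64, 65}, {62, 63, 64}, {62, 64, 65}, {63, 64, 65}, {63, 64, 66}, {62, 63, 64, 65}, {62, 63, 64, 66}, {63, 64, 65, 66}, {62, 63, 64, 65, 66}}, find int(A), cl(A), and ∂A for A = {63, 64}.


int(A) = {63, 64}, cl(A) = {63, 64, 65, 66}, ∂A = {65, 66}.

Closed sets in (X, τ) are complements of opens:
  closed(X, τ) = {∅, {62}, {65}, {66}, {62, 65}, {62, 66}, {63, 66}, {65, 66}, {62, 63, 66}, {62, 65, 66}, {63, 65, 66}, {64, 65, 66}, {62, 63, 65, 66}, {62, 64, 65, 66}, {63, 64, 65, 66}, {62, 63, 64, 65, 66}}.
int(A) = ⋃ {U ∈ τ : U ⊆ A}. Opens contained in A: ∅, {63}, {64}, {63, 64}.
Taking the union of these: int(A) = {63, 64}.
cl(A) = ⋂ {C closed : A ⊆ C}. Closed sets containing A: {63, 64, 65, 66}, {62, 63, 64, 65, 66}.
Intersecting these: cl(A) = {63, 64, 65, 66}.
∂A = cl(A) ∖ int(A) = {63, 64, 65, 66} ∖ {63, 64} = {65, 66}.


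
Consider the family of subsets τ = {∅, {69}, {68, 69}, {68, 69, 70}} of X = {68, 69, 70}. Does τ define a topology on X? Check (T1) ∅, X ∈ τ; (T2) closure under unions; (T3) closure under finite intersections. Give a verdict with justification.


τ IS a topology on X.

Axiom (T1): ∅ ∈ τ? Yes; X ∈ τ? Yes.
Axiom (T2/T3): check pairwise unions and intersections of members of τ.
All pairwise intersections and unions checked — each lies in τ. Therefore τ satisfies (T1), (T2), (T3): it IS a topology on X.


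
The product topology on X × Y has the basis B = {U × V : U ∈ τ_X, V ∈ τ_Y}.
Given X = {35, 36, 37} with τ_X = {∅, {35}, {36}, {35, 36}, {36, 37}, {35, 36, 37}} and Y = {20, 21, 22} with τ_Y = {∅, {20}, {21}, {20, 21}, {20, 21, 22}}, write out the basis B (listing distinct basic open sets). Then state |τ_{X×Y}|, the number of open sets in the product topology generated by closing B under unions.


Basis B = {∅ × ∅, {35} × {20}, {35} × {21}, {36} × {20}, {36} × {21}, {35} × {20, 21}, {35, 36} × {20}, {35, 36} × {21}, {36} × {20, 21}, {36, 37} × {20}, {36, 37} × {21}, {35} × {20, 21, 22}, {35, 36, 37} × {20}, {35, 36, 37} × {21}, {36} × {20, 21, 22}, {35, 36} × {20, 21}, {36, 37} × {20, 21}, {35, 36} × {20, 21, 22}, {35, 36, 37} × {20, 21}, {36, 37} × {20, 21, 22}, {35, 36, 37} × {20, 21, 22}}; |τ_{X×Y}| = 70.

Enumerate products U × V with U ∈ τ_X, V ∈ τ_Y (deduplicated):
  ∅ × ∅ = {} (∅)
  {35} × {20} = {(35,20)}
  {35} × {21} = {(35,21)}
  {36} × {20} = {(36,20)}
  {36} × {21} = {(36,21)}
  {35} × {20, 21} = {(35,20), (35,21)}
  {35, 36} × {20} = {(35,20), (36,20)}
  {35, 36} × {21} = {(35,21), (36,21)}
  {36} × {20, 21} = {(36,20), (36,21)}
  {36, 37} × {20} = {(36,20), (37,20)}
  {36, 37} × {21} = {(36,21), (37,21)}
  {35} × {20, 21, 22} = {(35,20), (35,21), (35,22)}
  {35, 36, 37} × {20} = {(35,20), (36,20), (37,20)}
  {35, 36, 37} × {21} = {(35,21), (36,21), (37,21)}
  {36} × {20, 21, 22} = {(36,20), (36,21), (36,22)}
  {35, 36} × {20, 21} = {(35,20), (35,21), (36,20), (36,21)}
  {36, 37} × {20, 21} = {(36,20), (36,21), (37,20), (37,21)}
  {35, 36} × {20, 21, 22} = {(35,20), (35,21), (35,22), (36,20), (36,21), (36,22)}
  {35, 36, 37} × {20, 21} = {(35,20), (35,21), (36,20), (36,21), (37,20), (37,21)}
  {36, 37} × {20, 21, 22} = {(36,20), (36,21), (36,22), (37,20), (37,21), (37,22)}
  {35, 36, 37} × {20, 21, 22} = {(35,20), (35,21), (35,22), (36,20), (36,21), (36,22), (37,20), (37,21), (37,22)}
These 21 distinct sets form the basis B.
Close under arbitrary unions to get τ_{X×Y}; counting gives |τ_{X×Y}| = 70.


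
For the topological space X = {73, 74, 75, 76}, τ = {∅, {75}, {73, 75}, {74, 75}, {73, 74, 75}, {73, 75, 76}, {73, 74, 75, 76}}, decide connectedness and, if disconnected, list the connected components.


(X, τ) is connected.

Find clopen sets (U ∈ τ with X ∖ U ∈ τ):
  U = ∅, X ∖ U = {73, 74, 75, 76} — both open, so U is clopen.
  U = {73, 74, 75, 76}, X ∖ U = ∅ — both open, so U is clopen.
Only trivial clopens (∅ and X) exist, so (X, τ) is connected.
Compute connected components by grouping points that agree on all clopens:
  component: {73, 74, 75, 76}


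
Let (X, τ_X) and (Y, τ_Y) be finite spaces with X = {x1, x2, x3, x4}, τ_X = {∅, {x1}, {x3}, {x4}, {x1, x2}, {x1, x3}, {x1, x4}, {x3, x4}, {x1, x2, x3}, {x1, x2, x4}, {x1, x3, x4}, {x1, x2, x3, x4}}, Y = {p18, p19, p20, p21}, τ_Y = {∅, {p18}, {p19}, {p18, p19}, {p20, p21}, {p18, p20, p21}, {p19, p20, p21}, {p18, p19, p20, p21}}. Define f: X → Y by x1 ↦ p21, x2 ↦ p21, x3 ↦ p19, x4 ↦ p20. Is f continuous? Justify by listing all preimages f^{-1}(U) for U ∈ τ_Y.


f IS continuous.

Compute f^{-1}(U) for each U ∈ τ_Y:
  U = ∅: f^{-1}(U) = ∅ ∈ τ_X ✓.
  U = {p18}: f^{-1}(U) = ∅ ∈ τ_X ✓.
  U = {p19}: f^{-1}(U) = {x3} ∈ τ_X ✓.
  U = {p18, p19}: f^{-1}(U) = {x3} ∈ τ_X ✓.
  U = {p20, p21}: f^{-1}(U) = {x1, x2, x4} ∈ τ_X ✓.
  U = {p18, p20, p21}: f^{-1}(U) = {x1, x2, x4} ∈ τ_X ✓.
  U = {p19, p20, p21}: f^{-1}(U) = {x1, x2, x3, x4} ∈ τ_X ✓.
  U = {p18, p19, p20, p21}: f^{-1}(U) = {x1, x2, x3, x4} ∈ τ_X ✓.
Every preimage lies in τ_X, so f IS continuous.


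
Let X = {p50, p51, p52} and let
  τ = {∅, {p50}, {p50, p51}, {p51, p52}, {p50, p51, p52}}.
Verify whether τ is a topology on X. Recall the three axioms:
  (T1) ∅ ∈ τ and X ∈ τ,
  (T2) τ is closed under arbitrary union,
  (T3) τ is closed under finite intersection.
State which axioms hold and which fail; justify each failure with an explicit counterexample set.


τ is NOT a topology on X.

Axiom (T1): ∅ ∈ τ? Yes; X ∈ τ? Yes.
Axiom (T2/T3): check pairwise unions and intersections of members of τ.
Counterexample for (T3): {p50, p51} ∩ {p51, p52} = {p51} ∉ τ. Therefore τ is NOT a topology.


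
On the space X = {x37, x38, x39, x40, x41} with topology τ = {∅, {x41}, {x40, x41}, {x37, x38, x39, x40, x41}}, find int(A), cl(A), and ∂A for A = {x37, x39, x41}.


int(A) = {x41}, cl(A) = {x37, x38, x39, x40, x41}, ∂A = {x37, x38, x39, x40}.

Closed sets in (X, τ) are complements of opens:
  closed(X, τ) = {∅, {x37, x38, x39}, {x37, x38, x39, x40}, {x37, x38, x39, x40, x41}}.
int(A) = ⋃ {U ∈ τ : U ⊆ A}. Opens contained in A: ∅, {x41}.
Taking the union of these: int(A) = {x41}.
cl(A) = ⋂ {C closed : A ⊆ C}. Closed sets containing A: {x37, x38, x39, x40, x41}.
Intersecting these: cl(A) = {x37, x38, x39, x40, x41}.
∂A = cl(A) ∖ int(A) = {x37, x38, x39, x40, x41} ∖ {x41} = {x37, x38, x39, x40}.


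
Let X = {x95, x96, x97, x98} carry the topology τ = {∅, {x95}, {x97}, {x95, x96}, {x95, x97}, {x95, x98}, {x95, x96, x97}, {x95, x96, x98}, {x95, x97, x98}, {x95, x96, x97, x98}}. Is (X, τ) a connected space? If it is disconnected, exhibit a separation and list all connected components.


(X, τ) is disconnected; components = [{x97}, {x95, x96, x98}].

Find clopen sets (U ∈ τ with X ∖ U ∈ τ):
  U = ∅, X ∖ U = {x95, x96, x97, x98} — both open, so U is clopen.
  U = {x97}, X ∖ U = {x95, x96, x98} — both open, so U is clopen.
  U = {x95, x96, x98}, X ∖ U = {x97} — both open, so U is clopen.
  U = {x95, x96, x97, x98}, X ∖ U = ∅ — both open, so U is clopen.
Nontrivial clopen(s) exist: e.g. {x95, x96, x98}. So (X, τ) is disconnected.
Compute connected components by grouping points that agree on all clopens:
  component: {x97}
  component: {x95, x96, x98}


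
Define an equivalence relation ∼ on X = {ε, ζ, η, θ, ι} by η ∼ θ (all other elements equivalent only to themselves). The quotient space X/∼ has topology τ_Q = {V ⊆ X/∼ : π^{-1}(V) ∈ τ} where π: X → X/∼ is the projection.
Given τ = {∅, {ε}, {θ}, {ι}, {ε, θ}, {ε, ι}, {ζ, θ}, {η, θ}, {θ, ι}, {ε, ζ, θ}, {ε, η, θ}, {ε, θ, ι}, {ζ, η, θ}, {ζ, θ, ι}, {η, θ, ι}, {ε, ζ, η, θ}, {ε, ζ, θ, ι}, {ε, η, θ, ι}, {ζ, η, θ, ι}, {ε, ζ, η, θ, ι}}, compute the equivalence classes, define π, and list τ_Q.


X/∼ = {[ε], [ζ], [η=θ], [ι]}; |τ_Q| = 12.

Equivalence classes: [ε], [ζ], [η=θ], [ι].
Quotient map π: X → X/∼ sends ε ↦ [ε], ζ ↦ [ζ], η ↦ [η=θ], θ ↦ [η=θ], ι ↦ [ι].
For each subset V ⊆ X/∼, compute π^{-1}(V) ⊆ X and check whether π^{-1}(V) ∈ τ. V is open in τ_Q iff π^{-1}(V) ∈ τ.
  V = {}: π^{-1}(V) = ∅ ∈ τ ✓.
  V = {[ε]}: π^{-1}(V) = {ε} ∈ τ ✓.
  V = {[ζ]}: π^{-1}(V) = {ζ} ∉ τ ✗.
  V = {[ε], [ζ]}: π^{-1}(V) = {ε, ζ} ∉ τ ✗.
  V = {[η=θ]}: π^{-1}(V) = {η, θ} ∈ τ ✓.
  V = {[ε], [η=θ]}: π^{-1}(V) = {ε, η, θ} ∈ τ ✓.
  V = {[ζ], [η=θ]}: π^{-1}(V) = {ζ, η, θ} ∈ τ ✓.
  V = {[ε], [ζ], [η=θ]}: π^{-1}(V) = {ε, ζ, η, θ} ∈ τ ✓.
  V = {[ι]}: π^{-1}(V) = {ι} ∈ τ ✓.
  V = {[ε], [ι]}: π^{-1}(V) = {ε, ι} ∈ τ ✓.
  V = {[ζ], [ι]}: π^{-1}(V) = {ζ, ι} ∉ τ ✗.
  V = {[ε], [ζ], [ι]}: π^{-1}(V) = {ε, ζ, ι} ∉ τ ✗.
  V = {[η=θ], [ι]}: π^{-1}(V) = {η, θ, ι} ∈ τ ✓.
  V = {[ε], [η=θ], [ι]}: π^{-1}(V) = {ε, η, θ, ι} ∈ τ ✓.
  V = {[ζ], [η=θ], [ι]}: π^{-1}(V) = {ζ, η, θ, ι} ∈ τ ✓.
  V = {[ε], [ζ], [η=θ], [ι]}: π^{-1}(V) = {ε, ζ, η, θ, ι} ∈ τ ✓.
Open sets in the quotient: τ_Q = {{}, {[ε]}, {[η=θ]}, {[ε], [η=θ]}, {[ζ], [η=θ]}, {[ε], [ζ], [η=θ]}, {[ι]}, {[ε], [ι]}, {[η=θ], [ι]}, {[ε], [η=θ], [ι]}, {[ζ], [η=θ], [ι]}, {[ε], [ζ], [η=θ], [ι]}} (12 elements).


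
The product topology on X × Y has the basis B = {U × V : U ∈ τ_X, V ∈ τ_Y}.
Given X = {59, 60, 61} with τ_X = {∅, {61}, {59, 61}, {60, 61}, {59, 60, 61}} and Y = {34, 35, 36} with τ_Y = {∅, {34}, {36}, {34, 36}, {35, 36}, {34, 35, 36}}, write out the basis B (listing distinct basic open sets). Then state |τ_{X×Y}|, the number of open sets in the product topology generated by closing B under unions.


Basis B = {∅ × ∅, {61} × {34}, {61} × {36}, {59, 61} × {34}, {59, 61} × {36}, {60, 61} × {34}, {60, 61} × {36}, {61} × {34, 36}, {61} × {35, 36}, {59, 60, 61} × {34}, {59, 60, 61} × {36}, {61} × {34, 35, 36}, {59, 61} × {34, 36}, {59, 61} × {35, 36}, {60, 61} × {34, 36}, {60, 61} × {35, 36}, {59, 61} × {34, 35, 36}, {59, 60, 61} × {34, 36}, {59, 60, 61} × {35, 36}, {60, 61} × {34, 35, 36}, {59, 60, 61} × {34, 35, 36}}; |τ_{X×Y}| = 70.

Enumerate products U × V with U ∈ τ_X, V ∈ τ_Y (deduplicated):
  ∅ × ∅ = {} (∅)
  {61} × {34} = {(61,34)}
  {61} × {36} = {(61,36)}
  {59, 61} × {34} = {(59,34), (61,34)}
  {59, 61} × {36} = {(59,36), (61,36)}
  {60, 61} × {34} = {(60,34), (61,34)}
  {60, 61} × {36} = {(60,36), (61,36)}
  {61} × {34, 36} = {(61,34), (61,36)}
  {61} × {35, 36} = {(61,35), (61,36)}
  {59, 60, 61} × {34} = {(59,34), (60,34), (61,34)}
  {59, 60, 61} × {36} = {(59,36), (60,36), (61,36)}
  {61} × {34, 35, 36} = {(61,34), (61,35), (61,36)}
  {59, 61} × {34, 36} = {(59,34), (59,36), (61,34), (61,36)}
  {59, 61} × {35, 36} = {(59,35), (59,36), (61,35), (61,36)}
  {60, 61} × {34, 36} = {(60,34), (60,36), (61,34), (61,36)}
  {60, 61} × {35, 36} = {(60,35), (60,36), (61,35), (61,36)}
  {59, 61} × {34, 35, 36} = {(59,34), (59,35), (59,36), (61,34), (61,35), (61,36)}
  {59, 60, 61} × {34, 36} = {(59,34), (59,36), (60,34), (60,36), (61,34), (61,36)}
  {59, 60, 61} × {35, 36} = {(59,35), (59,36), (60,35), (60,36), (61,35), (61,36)}
  {60, 61} × {34, 35, 36} = {(60,34), (60,35), (60,36), (61,34), (61,35), (61,36)}
  {59, 60, 61} × {34, 35, 36} = {(59,34), (59,35), (59,36), (60,34), (60,35), (60,36), (61,34), (61,35), (61,36)}
These 21 distinct sets form the basis B.
Close under arbitrary unions to get τ_{X×Y}; counting gives |τ_{X×Y}| = 70.


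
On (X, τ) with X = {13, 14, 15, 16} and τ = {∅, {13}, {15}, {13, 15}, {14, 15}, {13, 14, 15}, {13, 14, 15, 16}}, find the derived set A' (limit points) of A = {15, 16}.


A' = {14, 16}

For each x ∈ X, list the open sets U ∈ τ with x ∈ U, then check whether U ∩ (A ∖ {x}) ≠ ∅ for every such U.
  x = 13: open {13} ∋ x has {13} ∩ (A ∖ {13}) = ∅, so x is NOT a limit point.
  x = 14: opens ∋ x are {14, 15}, {13, 14, 15}, {13, 14, 15, 16}; each meets A ∖ {14}, so x IS a limit point.
  x = 15: open {15} ∋ x has {15} ∩ (A ∖ {15}) = ∅, so x is NOT a limit point.
  x = 16: opens ∋ x are {13, 14, 15, 16}; each meets A ∖ {16}, so x IS a limit point.
Collecting: A' = {14, 16}.


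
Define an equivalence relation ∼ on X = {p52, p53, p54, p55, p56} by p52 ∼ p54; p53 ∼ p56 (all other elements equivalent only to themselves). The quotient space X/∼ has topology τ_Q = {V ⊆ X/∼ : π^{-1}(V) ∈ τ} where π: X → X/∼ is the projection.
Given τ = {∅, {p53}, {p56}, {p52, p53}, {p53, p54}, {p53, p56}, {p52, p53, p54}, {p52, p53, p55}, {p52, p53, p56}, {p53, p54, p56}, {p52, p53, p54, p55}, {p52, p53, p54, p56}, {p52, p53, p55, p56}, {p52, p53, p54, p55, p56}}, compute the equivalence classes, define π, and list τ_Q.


X/∼ = {[p52=p54], [p53=p56], [p55]}; |τ_Q| = 4.

Equivalence classes: [p52=p54], [p53=p56], [p55].
Quotient map π: X → X/∼ sends p52 ↦ [p52=p54], p53 ↦ [p53=p56], p54 ↦ [p52=p54], p55 ↦ [p55], p56 ↦ [p53=p56].
For each subset V ⊆ X/∼, compute π^{-1}(V) ⊆ X and check whether π^{-1}(V) ∈ τ. V is open in τ_Q iff π^{-1}(V) ∈ τ.
  V = {}: π^{-1}(V) = ∅ ∈ τ ✓.
  V = {[p52=p54]}: π^{-1}(V) = {p52, p54} ∉ τ ✗.
  V = {[p53=p56]}: π^{-1}(V) = {p53, p56} ∈ τ ✓.
  V = {[p52=p54], [p53=p56]}: π^{-1}(V) = {p52, p53, p54, p56} ∈ τ ✓.
  V = {[p55]}: π^{-1}(V) = {p55} ∉ τ ✗.
  V = {[p52=p54], [p55]}: π^{-1}(V) = {p52, p54, p55} ∉ τ ✗.
  V = {[p53=p56], [p55]}: π^{-1}(V) = {p53, p55, p56} ∉ τ ✗.
  V = {[p52=p54], [p53=p56], [p55]}: π^{-1}(V) = {p52, p53, p54, p55, p56} ∈ τ ✓.
Open sets in the quotient: τ_Q = {{}, {[p53=p56]}, {[p52=p54], [p53=p56]}, {[p52=p54], [p53=p56], [p55]}} (4 elements).
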